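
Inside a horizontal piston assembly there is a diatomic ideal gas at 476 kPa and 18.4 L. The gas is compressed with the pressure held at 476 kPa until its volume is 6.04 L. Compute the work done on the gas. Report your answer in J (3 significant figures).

Isobaric: W = P ΔV.
W = (476 kPa)(6.04 − 18.4 L) = (476)(-12.36) = -5883 J.
Work on gas = −W_by = 5883 J.

W ≈ 5880 J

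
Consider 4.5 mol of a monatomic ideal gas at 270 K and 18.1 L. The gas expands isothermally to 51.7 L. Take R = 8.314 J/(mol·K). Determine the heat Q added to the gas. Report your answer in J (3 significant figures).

Isothermal ⇒ ΔU = 0, so Q = W = nRT ln(V₂/V₁).
Q = (4.5)(8.314)(270) ln(51.7/18.1) = 10102 × 1.05 = 10602 J.

Q ≈ 10600 J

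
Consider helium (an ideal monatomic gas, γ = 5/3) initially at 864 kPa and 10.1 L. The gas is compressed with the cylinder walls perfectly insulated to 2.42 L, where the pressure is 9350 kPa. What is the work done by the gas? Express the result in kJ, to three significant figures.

Adiabatic: W = (P₁V₁ − P₂V₂)/(γ − 1) with γ = 5/3.
P₁V₁ = 8726 J, P₂V₂ = 22627 J.
W = (8726 − 22627) / 0.6667 = -20851 J.

W ≈ -20.9 kJ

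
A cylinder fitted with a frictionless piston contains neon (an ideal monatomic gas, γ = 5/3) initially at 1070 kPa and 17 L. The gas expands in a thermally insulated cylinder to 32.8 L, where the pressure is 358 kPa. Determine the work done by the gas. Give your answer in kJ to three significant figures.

Adiabatic: W = (P₁V₁ − P₂V₂)/(γ − 1) with γ = 5/3.
P₁V₁ = 18190 J, P₂V₂ = 11742 J.
W = (18190 − 11742) / 0.6667 = 9671 J.

W ≈ 9.67 kJ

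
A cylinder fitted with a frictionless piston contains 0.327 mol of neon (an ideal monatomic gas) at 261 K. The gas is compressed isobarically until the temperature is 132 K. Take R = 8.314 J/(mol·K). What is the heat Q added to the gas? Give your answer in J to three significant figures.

Isobaric: W = nRΔT = (0.327)(8.314)(-129) = -350.7 J.
ΔU = nCᵥΔT with Cᵥ = 3R/2: ΔU = (0.327)(12.47)(-129) = -526.1 J.
Q = ΔU + W = -526.1 − 350.7 = -876.8 J.

Q ≈ -877 J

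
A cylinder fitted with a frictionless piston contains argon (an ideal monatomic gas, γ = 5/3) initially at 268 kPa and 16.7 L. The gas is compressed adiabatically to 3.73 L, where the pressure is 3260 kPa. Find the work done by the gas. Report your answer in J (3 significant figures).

W ≈ -11500 J

Adiabatic: W = (P₁V₁ − P₂V₂)/(γ − 1) with γ = 5/3.
P₁V₁ = 4476 J, P₂V₂ = 12160 J.
W = (4476 − 12160) / 0.6667 = -11526 J.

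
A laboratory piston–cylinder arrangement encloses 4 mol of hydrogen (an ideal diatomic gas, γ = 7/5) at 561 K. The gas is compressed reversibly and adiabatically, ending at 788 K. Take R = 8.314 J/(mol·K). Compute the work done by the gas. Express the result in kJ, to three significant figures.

W ≈ -18.9 kJ

Adiabatic ⇒ Q = 0, so W_by = −ΔU = nCᵥ(T₁ − T₂).
Cᵥ = 5R/2 = 20.79 J/(mol·K).
W = (4)(20.79)(561 − 788) = -18873 J.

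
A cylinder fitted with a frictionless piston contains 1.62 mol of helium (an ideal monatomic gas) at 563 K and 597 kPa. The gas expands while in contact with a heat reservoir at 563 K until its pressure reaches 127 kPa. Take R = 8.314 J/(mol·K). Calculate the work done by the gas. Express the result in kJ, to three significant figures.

W ≈ 11.7 kJ

Isothermal process: W = nRT ln(V₂/V₁) = nRT ln(P₁/P₂).
W = (1.62)(8.314)(563) × ln(597/127)
  = 7583 × ln(4.701) = 7583 × 1.548
W_by_gas = 11736 J.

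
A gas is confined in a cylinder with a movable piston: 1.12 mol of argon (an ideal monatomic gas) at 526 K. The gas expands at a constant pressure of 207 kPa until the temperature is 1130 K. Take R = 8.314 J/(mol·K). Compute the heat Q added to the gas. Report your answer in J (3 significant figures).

Isobaric: W = nRΔT = (1.12)(8.314)(604) = 5624 J.
ΔU = nCᵥΔT with Cᵥ = 3R/2: ΔU = (1.12)(12.47)(604) = 8436 J.
Q = ΔU + W = 8436 + 5624 = 14061 J.

Q ≈ 14100 J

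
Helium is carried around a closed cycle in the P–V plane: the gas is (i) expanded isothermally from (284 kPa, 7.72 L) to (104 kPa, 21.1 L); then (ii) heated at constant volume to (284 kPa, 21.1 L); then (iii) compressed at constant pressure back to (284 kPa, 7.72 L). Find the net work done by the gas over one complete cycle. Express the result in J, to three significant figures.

W_net ≈ -1600 J

Leg (i): W = PᵢVᵢ ln(V_f/Vᵢ) = (2192) ln(21.1/7.72) = 2204 J.
Leg (ii): W = 0.
Leg (iii): W = PΔV = (284)(7.72 − 21.1) = -3800 J.
W_net = 2204 − 3800 = -1595 J.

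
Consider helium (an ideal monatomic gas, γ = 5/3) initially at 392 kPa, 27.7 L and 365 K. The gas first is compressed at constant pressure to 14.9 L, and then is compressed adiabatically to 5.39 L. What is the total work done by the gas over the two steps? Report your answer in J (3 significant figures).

W_total ≈ -13500 J

Step 1 (isobaric): W = PΔV = (392 kPa)(14.9 − 27.7 L) = -5018 J.
After step 1: P = 392 kPa, V = 14.9 L, T = 196.3 K.
Step 2 (adiabatic): W = (P₁V₁ − P₂V₂)/(γ−1) = (5841 − 11505)/0.667 = -8496 J.
W_total = -5018 − 8496 = -13513 J.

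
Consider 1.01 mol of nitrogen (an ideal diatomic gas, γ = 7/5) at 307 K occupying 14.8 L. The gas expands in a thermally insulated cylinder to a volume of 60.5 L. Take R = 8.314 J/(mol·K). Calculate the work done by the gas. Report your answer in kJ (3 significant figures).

W ≈ 2.78 kJ

Adiabatic: TV^(γ−1) = const with γ = 7/5.
T₂ = T₁ (V₁/V₂)^(γ−1) = 307 × (14.8/60.5)^0.4 = 307 × 0.5694 = 174.8 K.
W_by = nCᵥ(T₁ − T₂) = (1.01)(20.79)(307 − 174.8) = 2775 J.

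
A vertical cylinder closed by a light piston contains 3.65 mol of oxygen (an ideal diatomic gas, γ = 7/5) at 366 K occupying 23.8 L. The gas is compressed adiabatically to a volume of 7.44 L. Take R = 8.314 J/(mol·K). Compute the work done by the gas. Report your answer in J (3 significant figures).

Adiabatic: TV^(γ−1) = const with γ = 7/5.
T₂ = T₁ (V₁/V₂)^(γ−1) = 366 × (23.8/7.44)^0.4 = 366 × 1.592 = 582.8 K.
W_by = nCᵥ(T₁ − T₂) = (3.65)(20.79)(366 − 582.8) = -16444 J.

W ≈ -16400 J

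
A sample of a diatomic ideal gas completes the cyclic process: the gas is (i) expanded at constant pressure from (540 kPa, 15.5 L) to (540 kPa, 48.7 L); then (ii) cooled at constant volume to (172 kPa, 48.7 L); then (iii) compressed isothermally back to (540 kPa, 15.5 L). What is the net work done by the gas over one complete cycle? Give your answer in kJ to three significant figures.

W_net ≈ 8.34 kJ

Leg (i): W = PΔV = (540)(48.7 − 15.5) = 17928 J.
Leg (ii): W = 0.
Leg (iii): W = PᵢVᵢ ln(V_f/Vᵢ) = (8376) ln(15.5/48.7) = -9590 J.
W_net = 17928 − 9590 = 8338 J.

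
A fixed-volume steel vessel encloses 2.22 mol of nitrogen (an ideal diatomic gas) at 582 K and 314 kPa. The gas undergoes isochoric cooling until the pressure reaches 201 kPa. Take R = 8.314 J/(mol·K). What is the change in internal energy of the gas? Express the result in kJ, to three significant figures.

ΔU ≈ -9.66 kJ

Constant volume ⇒ W = 0, so Q = ΔU = nCᵥΔT with Cᵥ = 5R/2 = 20.79 J/(mol·K).
At constant V, T₂/T₁ = P₂/P₁ ⇒ ΔT = T₁(P₂/P₁ − 1) = 582·(201/314 − 1) = -209.4 K.
ΔU = (2.22)(20.79)(-209.4) = -9664 J.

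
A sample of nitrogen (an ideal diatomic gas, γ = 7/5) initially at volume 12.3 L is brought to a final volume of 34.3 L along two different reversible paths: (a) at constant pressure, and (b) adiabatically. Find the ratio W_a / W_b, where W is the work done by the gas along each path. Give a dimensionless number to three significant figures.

Path (a) isobaric: W = P₁(V₂ − V₁) → W_a/(P₁V₁) = 1.789.
Path (b) adiabatic: W = P₁V₁(1 − (V₁/V₂)^(γ−1))/(γ−1) → W_b/(P₁V₁) = 0.8412.
W_a / W_b = 1.789 / 0.8412 = 2.126.

W_a / W_b ≈ 2.13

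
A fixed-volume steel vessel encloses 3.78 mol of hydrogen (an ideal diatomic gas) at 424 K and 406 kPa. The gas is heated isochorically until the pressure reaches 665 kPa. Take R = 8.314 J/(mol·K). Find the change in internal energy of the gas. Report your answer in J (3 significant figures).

Constant volume ⇒ W = 0, so Q = ΔU = nCᵥΔT with Cᵥ = 5R/2 = 20.79 J/(mol·K).
At constant V, T₂/T₁ = P₂/P₁ ⇒ ΔT = T₁(P₂/P₁ − 1) = 424·(665/406 − 1) = 270.5 K.
ΔU = (3.78)(20.79)(270.5) = 21251 J.

ΔU ≈ 21300 J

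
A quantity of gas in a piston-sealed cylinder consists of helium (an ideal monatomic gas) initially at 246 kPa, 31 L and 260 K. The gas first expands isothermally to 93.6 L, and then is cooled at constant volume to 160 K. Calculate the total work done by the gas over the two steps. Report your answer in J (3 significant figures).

W_total ≈ 8430 J

Step 1 (isothermal): W = P₁V₁ ln(V₂/V₁) = (7626) ln(93.6/31) = 8427 J.
Step 2 (isochoric): W = 0 (constant volume).
W_total = 8427 + 0 = 8427 J.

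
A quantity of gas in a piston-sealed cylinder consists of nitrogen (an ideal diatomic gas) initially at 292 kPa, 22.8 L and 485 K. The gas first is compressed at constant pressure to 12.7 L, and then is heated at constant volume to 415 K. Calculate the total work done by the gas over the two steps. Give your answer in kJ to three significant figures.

W_total ≈ -2.95 kJ

Step 1 (isobaric): W = PΔV = (292 kPa)(12.7 − 22.8 L) = -2949 J.
Step 2 (isochoric): W = 0 (constant volume).
W_total = -2949 + 0 = -2949 J.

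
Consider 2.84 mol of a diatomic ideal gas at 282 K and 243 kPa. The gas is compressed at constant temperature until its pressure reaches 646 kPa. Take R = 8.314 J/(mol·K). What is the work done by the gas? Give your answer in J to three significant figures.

W ≈ -6510 J

Isothermal process: W = nRT ln(V₂/V₁) = nRT ln(P₁/P₂).
W = (2.84)(8.314)(282) × ln(243/646)
  = 6659 × ln(0.3762) = 6659 × -0.9777
W_by_gas = -6510 J.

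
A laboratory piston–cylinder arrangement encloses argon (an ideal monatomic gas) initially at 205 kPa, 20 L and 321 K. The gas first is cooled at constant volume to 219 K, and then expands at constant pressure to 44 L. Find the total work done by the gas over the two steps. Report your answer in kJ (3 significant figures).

W_total ≈ 3.36 kJ

Step 1 (isochoric): W = 0 (constant volume).
After step 1: P = 139.9 kPa (V unchanged).
Step 2 (isobaric): W = PΔV = (139.9 kPa)(44 − 20 L) = 3357 J.
W_total = 0 + 3357 = 3357 J.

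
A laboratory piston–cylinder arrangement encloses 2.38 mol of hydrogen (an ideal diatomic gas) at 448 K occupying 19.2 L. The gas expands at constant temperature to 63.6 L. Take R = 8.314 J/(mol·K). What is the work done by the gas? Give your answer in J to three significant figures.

Isothermal: W = nRT ln(V₂/V₁).
W = (2.38)(8.314)(448) × ln(63.6/19.2)
  = 8865 × 1.198
W_by_gas = 10617 J.

W ≈ 10600 J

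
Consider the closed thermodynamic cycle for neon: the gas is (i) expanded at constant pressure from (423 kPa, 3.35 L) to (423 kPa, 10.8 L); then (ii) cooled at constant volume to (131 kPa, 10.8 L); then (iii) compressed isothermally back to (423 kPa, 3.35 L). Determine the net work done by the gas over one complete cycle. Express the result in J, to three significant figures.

Leg (i): W = PΔV = (423)(10.8 − 3.35) = 3151 J.
Leg (ii): W = 0.
Leg (iii): W = PᵢVᵢ ln(V_f/Vᵢ) = (1415) ln(3.35/10.8) = -1656 J.
W_net = 3151 − 1656 = 1495 J.

W_net ≈ 1500 J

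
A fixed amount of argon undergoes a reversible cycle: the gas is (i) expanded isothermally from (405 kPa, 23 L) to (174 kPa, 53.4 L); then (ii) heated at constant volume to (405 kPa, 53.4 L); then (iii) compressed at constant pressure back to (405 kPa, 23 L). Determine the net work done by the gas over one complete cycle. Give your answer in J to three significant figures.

W_net ≈ -4470 J

Leg (i): W = PᵢVᵢ ln(V_f/Vᵢ) = (9315) ln(53.4/23) = 7846 J.
Leg (ii): W = 0.
Leg (iii): W = PΔV = (405)(23 − 53.4) = -12312 J.
W_net = 7846 − 12312 = -4466 J.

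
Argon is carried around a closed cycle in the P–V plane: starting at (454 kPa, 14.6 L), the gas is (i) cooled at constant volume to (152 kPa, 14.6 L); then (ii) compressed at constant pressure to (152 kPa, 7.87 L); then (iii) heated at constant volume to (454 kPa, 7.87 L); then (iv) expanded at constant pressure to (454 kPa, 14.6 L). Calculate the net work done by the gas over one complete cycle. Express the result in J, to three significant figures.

W_net ≈ 2030 J

Constant-volume legs do no work.
W(ii) = (152)(7.87 − 14.6) = -1023 J; W(iv) = (454)(14.6 − 7.87) = 3055 J.
W_net = -1023 + 3055 = 2032 J (the clockwise enclosed area).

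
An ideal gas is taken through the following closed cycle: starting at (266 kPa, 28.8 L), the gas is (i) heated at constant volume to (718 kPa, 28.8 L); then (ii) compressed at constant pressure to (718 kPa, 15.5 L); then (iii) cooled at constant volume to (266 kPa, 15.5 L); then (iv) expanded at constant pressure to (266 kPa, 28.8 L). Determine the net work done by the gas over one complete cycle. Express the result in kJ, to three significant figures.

W_net ≈ -6.01 kJ

Constant-volume legs do no work.
W(ii) = (718)(15.5 − 28.8) = -9549 J; W(iv) = (266)(28.8 − 15.5) = 3538 J.
W_net = -9549 + 3538 = -6012 J (the counter-clockwise enclosed area).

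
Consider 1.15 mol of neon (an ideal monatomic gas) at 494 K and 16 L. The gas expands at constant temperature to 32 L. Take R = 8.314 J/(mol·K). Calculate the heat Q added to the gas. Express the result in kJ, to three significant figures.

Q ≈ 3.27 kJ

Isothermal ⇒ ΔU = 0, so Q = W = nRT ln(V₂/V₁).
Q = (1.15)(8.314)(494) ln(32/16) = 4723 × 0.6931 = 3274 J.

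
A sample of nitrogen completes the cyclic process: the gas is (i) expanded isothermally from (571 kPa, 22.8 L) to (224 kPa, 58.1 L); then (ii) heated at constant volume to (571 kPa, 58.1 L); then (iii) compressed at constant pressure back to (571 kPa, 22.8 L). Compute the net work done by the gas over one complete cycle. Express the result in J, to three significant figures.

Leg (i): W = PᵢVᵢ ln(V_f/Vᵢ) = (13019) ln(58.1/22.8) = 12178 J.
Leg (ii): W = 0.
Leg (iii): W = PΔV = (571)(22.8 − 58.1) = -20156 J.
W_net = 12178 − 20156 = -7978 J.

W_net ≈ -7980 J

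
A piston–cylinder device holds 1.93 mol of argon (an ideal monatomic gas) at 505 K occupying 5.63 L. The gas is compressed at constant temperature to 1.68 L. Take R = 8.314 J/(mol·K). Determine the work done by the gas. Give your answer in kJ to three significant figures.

Isothermal: W = nRT ln(V₂/V₁).
W = (1.93)(8.314)(505) × ln(1.68/5.63)
  = 8103 × -1.209
W_by_gas = -9799 J.

W ≈ -9.80 kJ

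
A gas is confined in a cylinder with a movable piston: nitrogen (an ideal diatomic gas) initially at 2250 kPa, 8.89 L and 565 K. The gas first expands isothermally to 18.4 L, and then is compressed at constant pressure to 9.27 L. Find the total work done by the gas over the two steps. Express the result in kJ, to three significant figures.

W_total ≈ 4.63 kJ

Step 1 (isothermal): W = P₁V₁ ln(V₂/V₁) = (20002) ln(18.4/8.89) = 14550 J.
After step 1: P = 1087 kPa, V = 18.4 L, T = 565 K.
Step 2 (isobaric): W = PΔV = (1087 kPa)(9.27 − 18.4 L) = -9925 J.
W_total = 14550 − 9925 = 4625 J.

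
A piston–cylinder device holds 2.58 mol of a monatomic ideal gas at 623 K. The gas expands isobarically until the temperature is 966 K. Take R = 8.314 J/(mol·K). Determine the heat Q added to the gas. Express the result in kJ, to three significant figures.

Q ≈ 18.4 kJ

Isobaric: W = nRΔT = (2.58)(8.314)(343) = 7357 J.
ΔU = nCᵥΔT with Cᵥ = 3R/2: ΔU = (2.58)(12.47)(343) = 11036 J.
Q = ΔU + W = 11036 + 7357 = 18393 J.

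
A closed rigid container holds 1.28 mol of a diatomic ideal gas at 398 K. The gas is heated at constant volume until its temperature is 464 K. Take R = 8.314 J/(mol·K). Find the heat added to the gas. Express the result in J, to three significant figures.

Constant volume ⇒ W = 0, so Q = ΔU = nCᵥΔT with Cᵥ = 5R/2 = 20.79 J/(mol·K).
ΔU = (1.28)(20.79)(464 − 398) = 1756 J.

Q ≈ 1760 J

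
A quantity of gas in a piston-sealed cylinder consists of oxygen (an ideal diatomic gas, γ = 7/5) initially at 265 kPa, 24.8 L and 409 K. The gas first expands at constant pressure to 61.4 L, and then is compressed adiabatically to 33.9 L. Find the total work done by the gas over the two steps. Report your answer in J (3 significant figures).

W_total ≈ -1210 J

Step 1 (isobaric): W = PΔV = (265 kPa)(61.4 − 24.8 L) = 9699 J.
After step 1: P = 265 kPa, V = 61.4 L, T = 1013 K.
Step 2 (adiabatic): W = (P₁V₁ − P₂V₂)/(γ−1) = (16271 − 20635)/0.4 = -10910 J.
W_total = 9699 − 10910 = -1211 J.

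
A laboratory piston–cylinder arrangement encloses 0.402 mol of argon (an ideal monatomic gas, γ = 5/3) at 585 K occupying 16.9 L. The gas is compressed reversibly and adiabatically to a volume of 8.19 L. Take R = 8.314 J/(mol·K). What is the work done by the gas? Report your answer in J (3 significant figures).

W ≈ -1820 J

Adiabatic: TV^(γ−1) = const with γ = 5/3.
T₂ = T₁ (V₁/V₂)^(γ−1) = 585 × (16.9/8.19)^0.667 = 585 × 1.621 = 948.2 K.
W_by = nCᵥ(T₁ − T₂) = (0.402)(12.47)(585 − 948.2) = -1821 J.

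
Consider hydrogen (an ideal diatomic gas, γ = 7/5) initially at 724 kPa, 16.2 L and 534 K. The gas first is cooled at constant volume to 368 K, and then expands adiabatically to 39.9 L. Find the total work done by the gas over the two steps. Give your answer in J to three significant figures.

Step 1 (isochoric): W = 0 (constant volume).
After step 1: P = 498.9 kPa (V unchanged).
Step 2 (adiabatic): W = (P₁V₁ − P₂V₂)/(γ−1) = (8083 − 5636)/0.4 = 6117 J.
W_total = 0 + 6117 = 6117 J.

W_total ≈ 6120 J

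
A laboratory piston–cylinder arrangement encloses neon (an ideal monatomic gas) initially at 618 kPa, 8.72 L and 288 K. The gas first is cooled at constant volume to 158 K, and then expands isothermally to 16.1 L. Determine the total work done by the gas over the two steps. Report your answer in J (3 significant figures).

Step 1 (isochoric): W = 0 (constant volume).
After step 1: P = 339 kPa (V unchanged).
Step 2 (isothermal): W = P₁V₁ ln(V₂/V₁) = (2956) ln(16.1/8.72) = 1813 J.
W_total = 0 + 1813 = 1813 J.

W_total ≈ 1810 J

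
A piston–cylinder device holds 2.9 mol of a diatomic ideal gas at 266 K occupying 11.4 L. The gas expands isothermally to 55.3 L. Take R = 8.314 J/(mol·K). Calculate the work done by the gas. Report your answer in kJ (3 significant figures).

W ≈ 10.1 kJ

Isothermal: W = nRT ln(V₂/V₁).
W = (2.9)(8.314)(266) × ln(55.3/11.4)
  = 6413 × 1.579
W_by_gas = 10128 J.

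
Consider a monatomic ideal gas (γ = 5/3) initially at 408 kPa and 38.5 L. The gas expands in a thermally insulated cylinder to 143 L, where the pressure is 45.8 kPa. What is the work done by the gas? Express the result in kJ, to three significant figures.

W ≈ 13.7 kJ

Adiabatic: W = (P₁V₁ − P₂V₂)/(γ − 1) with γ = 5/3.
P₁V₁ = 15708 J, P₂V₂ = 6549 J.
W = (15708 − 6549) / 0.6667 = 13738 J.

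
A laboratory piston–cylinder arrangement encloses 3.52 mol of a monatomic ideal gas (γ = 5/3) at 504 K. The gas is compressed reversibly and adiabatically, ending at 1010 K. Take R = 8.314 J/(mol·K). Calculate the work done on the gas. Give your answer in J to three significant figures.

W ≈ 22200 J

Adiabatic ⇒ Q = 0, so W_by = −ΔU = nCᵥ(T₁ − T₂).
Cᵥ = 3R/2 = 12.47 J/(mol·K).
W = (3.52)(12.47)(504 − 1010) = -22212 J.
Work on gas = −W_by = 22212 J.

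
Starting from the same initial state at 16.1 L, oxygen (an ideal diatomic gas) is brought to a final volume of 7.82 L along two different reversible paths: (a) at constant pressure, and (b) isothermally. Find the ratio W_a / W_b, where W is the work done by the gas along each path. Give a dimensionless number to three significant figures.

W_a / W_b ≈ 0.712

Path (a) isobaric: W = P₁(V₂ − V₁) → W_a/(P₁V₁) = -0.5143.
Path (b) isothermal: W = P₁V₁ ln(V₂/V₁) → W_b/(P₁V₁) = -0.7221.
W_a / W_b = -0.5143 / -0.7221 = 0.7122.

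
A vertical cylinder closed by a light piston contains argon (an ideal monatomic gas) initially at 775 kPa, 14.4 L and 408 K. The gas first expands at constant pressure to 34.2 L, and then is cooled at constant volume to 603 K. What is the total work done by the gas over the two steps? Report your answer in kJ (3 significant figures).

Step 1 (isobaric): W = PΔV = (775 kPa)(34.2 − 14.4 L) = 15345 J.
Step 2 (isochoric): W = 0 (constant volume).
W_total = 15345 + 0 = 15345 J.

W_total ≈ 15.3 kJ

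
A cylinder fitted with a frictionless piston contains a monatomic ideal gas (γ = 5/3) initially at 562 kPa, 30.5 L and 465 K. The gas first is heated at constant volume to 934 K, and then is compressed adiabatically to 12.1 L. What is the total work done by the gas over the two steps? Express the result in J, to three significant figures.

W_total ≈ -44000 J

Step 1 (isochoric): W = 0 (constant volume).
After step 1: P = 1129 kPa (V unchanged).
Step 2 (adiabatic): W = (P₁V₁ − P₂V₂)/(γ−1) = (34429 − 63769)/0.667 = -44009 J.
W_total = 0 − 44009 = -44009 J.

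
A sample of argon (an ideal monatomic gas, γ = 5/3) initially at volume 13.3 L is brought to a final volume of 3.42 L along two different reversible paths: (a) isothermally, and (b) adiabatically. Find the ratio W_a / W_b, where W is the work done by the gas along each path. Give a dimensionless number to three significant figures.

W_a / W_b ≈ 0.615

Path (a) isothermal: W = P₁V₁ ln(V₂/V₁) → W_a/(P₁V₁) = -1.358.
Path (b) adiabatic: W = P₁V₁(1 − (V₁/V₂)^(γ−1))/(γ−1) → W_b/(P₁V₁) = -2.209.
W_a / W_b = -1.358 / -2.209 = 0.6147.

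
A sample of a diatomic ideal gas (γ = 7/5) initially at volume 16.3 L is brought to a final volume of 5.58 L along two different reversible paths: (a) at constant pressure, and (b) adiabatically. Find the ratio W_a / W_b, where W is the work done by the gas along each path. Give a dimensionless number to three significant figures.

Path (a) isobaric: W = P₁(V₂ − V₁) → W_a/(P₁V₁) = -0.6577.
Path (b) adiabatic: W = P₁V₁(1 − (V₁/V₂)^(γ−1))/(γ−1) → W_b/(P₁V₁) = -1.338.
W_a / W_b = -0.6577 / -1.338 = 0.4913.

W_a / W_b ≈ 0.491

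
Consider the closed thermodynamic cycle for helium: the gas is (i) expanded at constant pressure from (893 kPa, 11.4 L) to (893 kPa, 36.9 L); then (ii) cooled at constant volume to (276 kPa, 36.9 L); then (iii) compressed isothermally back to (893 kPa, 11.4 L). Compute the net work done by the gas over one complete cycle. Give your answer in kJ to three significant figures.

Leg (i): W = PΔV = (893)(36.9 − 11.4) = 22772 J.
Leg (ii): W = 0.
Leg (iii): W = PᵢVᵢ ln(V_f/Vᵢ) = (10184) ln(11.4/36.9) = -11963 J.
W_net = 22772 − 11963 = 10809 J.

W_net ≈ 10.8 kJ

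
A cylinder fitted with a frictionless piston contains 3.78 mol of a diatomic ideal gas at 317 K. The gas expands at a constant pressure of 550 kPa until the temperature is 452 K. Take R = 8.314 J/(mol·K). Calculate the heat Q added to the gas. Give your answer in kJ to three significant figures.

Isobaric: W = nRΔT = (3.78)(8.314)(135) = 4243 J.
ΔU = nCᵥΔT with Cᵥ = 5R/2: ΔU = (3.78)(20.79)(135) = 10607 J.
Q = ΔU + W = 10607 + 4243 = 14849 J.

Q ≈ 14.8 kJ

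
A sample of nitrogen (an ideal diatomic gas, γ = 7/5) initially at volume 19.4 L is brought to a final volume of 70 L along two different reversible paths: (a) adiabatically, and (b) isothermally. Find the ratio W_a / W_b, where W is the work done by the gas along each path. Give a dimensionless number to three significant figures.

Path (a) adiabatic: W = P₁V₁(1 − (V₁/V₂)^(γ−1))/(γ−1) → W_a/(P₁V₁) = 1.004.
Path (b) isothermal: W = P₁V₁ ln(V₂/V₁) → W_b/(P₁V₁) = 1.283.
W_a / W_b = 1.004 / 1.283 = 0.7822.

W_a / W_b ≈ 0.782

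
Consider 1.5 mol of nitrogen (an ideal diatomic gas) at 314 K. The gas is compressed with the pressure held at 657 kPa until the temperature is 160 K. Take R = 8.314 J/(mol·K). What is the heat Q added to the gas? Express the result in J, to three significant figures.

Isobaric: W = nRΔT = (1.5)(8.314)(-154) = -1921 J.
ΔU = nCᵥΔT with Cᵥ = 5R/2: ΔU = (1.5)(20.79)(-154) = -4801 J.
Q = ΔU + W = -4801 − 1921 = -6722 J.

Q ≈ -6720 J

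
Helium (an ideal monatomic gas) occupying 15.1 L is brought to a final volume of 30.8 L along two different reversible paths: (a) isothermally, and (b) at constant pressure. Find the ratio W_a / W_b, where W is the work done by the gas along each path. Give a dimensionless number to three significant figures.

W_a / W_b ≈ 0.686

Path (a) isothermal: W = P₁V₁ ln(V₂/V₁) → W_a/(P₁V₁) = 0.7128.
Path (b) isobaric: W = P₁(V₂ − V₁) → W_b/(P₁V₁) = 1.04.
W_a / W_b = 0.7128 / 1.04 = 0.6856.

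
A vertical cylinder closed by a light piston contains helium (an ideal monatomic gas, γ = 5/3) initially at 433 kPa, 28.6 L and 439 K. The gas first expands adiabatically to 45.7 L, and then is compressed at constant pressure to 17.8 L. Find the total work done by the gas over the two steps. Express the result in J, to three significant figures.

Step 1 (adiabatic): W = (P₁V₁ − P₂V₂)/(γ−1) = (12384 − 9061)/0.667 = 4985 J.
After step 1: P = 198.3 kPa, V = 45.7 L, T = 321.2 K.
Step 2 (isobaric): W = PΔV = (198.3 kPa)(17.8 − 45.7 L) = -5531 J.
W_total = 4985 − 5531 = -546.6 J.

W_total ≈ -547 J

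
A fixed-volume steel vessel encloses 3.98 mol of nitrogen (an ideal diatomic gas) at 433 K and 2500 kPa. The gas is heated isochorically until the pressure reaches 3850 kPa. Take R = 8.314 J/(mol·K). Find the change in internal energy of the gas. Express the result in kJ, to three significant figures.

Constant volume ⇒ W = 0, so Q = ΔU = nCᵥΔT with Cᵥ = 5R/2 = 20.79 J/(mol·K).
At constant V, T₂/T₁ = P₂/P₁ ⇒ ΔT = T₁(P₂/P₁ − 1) = 433·(3850/2500 − 1) = 233.8 K.
ΔU = (3.98)(20.79)(233.8) = 19343 J.

ΔU ≈ 19.3 kJ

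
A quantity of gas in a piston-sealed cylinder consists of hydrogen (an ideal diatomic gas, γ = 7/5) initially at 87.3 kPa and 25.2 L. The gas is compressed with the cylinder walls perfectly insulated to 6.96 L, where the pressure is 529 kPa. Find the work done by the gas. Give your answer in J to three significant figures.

Adiabatic: W = (P₁V₁ − P₂V₂)/(γ − 1) with γ = 7/5.
P₁V₁ = 2200 J, P₂V₂ = 3682 J.
W = (2200 − 3682) / 0.4 = -3705 J.

W ≈ -3700 J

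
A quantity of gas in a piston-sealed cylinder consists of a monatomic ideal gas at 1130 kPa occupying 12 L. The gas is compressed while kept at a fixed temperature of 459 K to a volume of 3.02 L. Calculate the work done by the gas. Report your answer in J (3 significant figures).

Isothermal: W = nRT ln(V₂/V₁) = P₁V₁ ln(V₂/V₁).
P₁V₁ = (1130 kPa)(12 L) = 13560 J.
W = 13560 × ln(3.02/12) = 13560 × -1.38
W_by_gas = -18708 J.

W ≈ -18700 J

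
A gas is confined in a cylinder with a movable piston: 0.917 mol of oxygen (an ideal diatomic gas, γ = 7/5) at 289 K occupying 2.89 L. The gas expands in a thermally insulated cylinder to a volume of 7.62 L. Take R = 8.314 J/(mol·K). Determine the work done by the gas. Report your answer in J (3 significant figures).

W ≈ 1770 J

Adiabatic: TV^(γ−1) = const with γ = 7/5.
T₂ = T₁ (V₁/V₂)^(γ−1) = 289 × (2.89/7.62)^0.4 = 289 × 0.6785 = 196.1 K.
W_by = nCᵥ(T₁ − T₂) = (0.917)(20.79)(289 − 196.1) = 1771 J.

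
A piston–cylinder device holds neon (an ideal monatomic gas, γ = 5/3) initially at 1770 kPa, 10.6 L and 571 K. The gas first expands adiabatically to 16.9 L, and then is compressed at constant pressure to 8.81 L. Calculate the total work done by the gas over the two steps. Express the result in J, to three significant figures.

W_total ≈ 941 J

Step 1 (adiabatic): W = (P₁V₁ − P₂V₂)/(γ−1) = (18762 − 13748)/0.667 = 7522 J.
After step 1: P = 813.5 kPa, V = 16.9 L, T = 418.4 K.
Step 2 (isobaric): W = PΔV = (813.5 kPa)(8.81 − 16.9 L) = -6581 J.
W_total = 7522 − 6581 = 940.8 J.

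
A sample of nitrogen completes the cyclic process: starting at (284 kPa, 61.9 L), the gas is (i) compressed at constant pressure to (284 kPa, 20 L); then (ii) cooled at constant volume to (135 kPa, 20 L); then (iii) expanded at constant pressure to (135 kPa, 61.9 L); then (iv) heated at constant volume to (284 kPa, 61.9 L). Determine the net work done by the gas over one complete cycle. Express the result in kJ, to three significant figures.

W_net ≈ -6.24 kJ

Constant-volume legs do no work.
W(i) = (284)(20 − 61.9) = -11900 J; W(iii) = (135)(61.9 − 20) = 5656 J.
W_net = -11900 + 5656 = -6243 J (the counter-clockwise enclosed area).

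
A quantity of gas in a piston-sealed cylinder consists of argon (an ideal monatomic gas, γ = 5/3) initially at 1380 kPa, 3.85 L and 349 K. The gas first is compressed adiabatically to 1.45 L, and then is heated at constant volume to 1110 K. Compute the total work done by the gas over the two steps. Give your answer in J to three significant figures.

Step 1 (adiabatic): W = (P₁V₁ − P₂V₂)/(γ−1) = (5313 − 10188)/0.667 = -7312 J.
Step 2 (isochoric): W = 0 (constant volume).
W_total = -7312 + 0 = -7312 J.

W_total ≈ -7310 J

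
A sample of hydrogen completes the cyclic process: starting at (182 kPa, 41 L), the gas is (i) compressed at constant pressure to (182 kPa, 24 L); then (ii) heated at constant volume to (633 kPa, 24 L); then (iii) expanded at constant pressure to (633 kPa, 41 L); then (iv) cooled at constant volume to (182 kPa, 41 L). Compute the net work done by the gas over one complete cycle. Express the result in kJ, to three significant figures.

W_net ≈ 7.67 kJ

Constant-volume legs do no work.
W(i) = (182)(24 − 41) = -3094 J; W(iii) = (633)(41 − 24) = 10761 J.
W_net = -3094 + 10761 = 7667 J (the clockwise enclosed area).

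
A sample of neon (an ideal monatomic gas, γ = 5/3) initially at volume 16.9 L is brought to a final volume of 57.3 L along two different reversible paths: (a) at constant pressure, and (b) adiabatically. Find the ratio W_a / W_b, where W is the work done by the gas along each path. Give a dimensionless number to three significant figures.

Path (a) isobaric: W = P₁(V₂ − V₁) → W_a/(P₁V₁) = 2.391.
Path (b) adiabatic: W = P₁V₁(1 − (V₁/V₂)^(γ−1))/(γ−1) → W_b/(P₁V₁) = 0.8354.
W_a / W_b = 2.391 / 0.8354 = 2.862.

W_a / W_b ≈ 2.86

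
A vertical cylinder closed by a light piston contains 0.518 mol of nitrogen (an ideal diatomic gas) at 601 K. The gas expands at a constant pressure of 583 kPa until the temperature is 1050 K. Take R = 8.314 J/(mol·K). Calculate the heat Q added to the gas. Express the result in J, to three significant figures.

Q ≈ 6770 J

Isobaric: W = nRΔT = (0.518)(8.314)(449) = 1934 J.
ΔU = nCᵥΔT with Cᵥ = 5R/2: ΔU = (0.518)(20.79)(449) = 4834 J.
Q = ΔU + W = 4834 + 1934 = 6768 J.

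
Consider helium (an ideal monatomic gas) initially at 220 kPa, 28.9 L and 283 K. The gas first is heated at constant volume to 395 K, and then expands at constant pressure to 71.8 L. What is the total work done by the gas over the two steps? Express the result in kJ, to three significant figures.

Step 1 (isochoric): W = 0 (constant volume).
After step 1: P = 307.1 kPa (V unchanged).
Step 2 (isobaric): W = PΔV = (307.1 kPa)(71.8 − 28.9 L) = 13173 J.
W_total = 0 + 13173 = 13173 J.

W_total ≈ 13.2 kJ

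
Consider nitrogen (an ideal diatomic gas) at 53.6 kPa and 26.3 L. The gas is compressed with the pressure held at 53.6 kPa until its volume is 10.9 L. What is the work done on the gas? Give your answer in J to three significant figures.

Isobaric: W = P ΔV.
W = (53.6 kPa)(10.9 − 26.3 L) = (53.6)(-15.4) = -825.4 J.
Work on gas = −W_by = 825.4 J.

W ≈ 825 J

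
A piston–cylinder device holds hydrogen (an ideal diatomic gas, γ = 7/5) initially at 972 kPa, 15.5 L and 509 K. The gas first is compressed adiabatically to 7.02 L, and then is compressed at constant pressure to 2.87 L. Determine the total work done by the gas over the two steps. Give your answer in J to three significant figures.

W_total ≈ -26300 J

Step 1 (adiabatic): W = (P₁V₁ − P₂V₂)/(γ−1) = (15066 − 20682)/0.4 = -14040 J.
After step 1: P = 2946 kPa, V = 7.02 L, T = 698.7 K.
Step 2 (isobaric): W = PΔV = (2946 kPa)(2.87 − 7.02 L) = -12227 J.
W_total = -14040 − 12227 = -26267 J.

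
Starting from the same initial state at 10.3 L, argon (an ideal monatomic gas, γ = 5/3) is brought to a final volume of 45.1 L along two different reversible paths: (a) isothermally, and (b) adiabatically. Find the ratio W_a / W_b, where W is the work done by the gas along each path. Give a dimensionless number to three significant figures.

Path (a) isothermal: W = P₁V₁ ln(V₂/V₁) → W_a/(P₁V₁) = 1.477.
Path (b) adiabatic: W = P₁V₁(1 − (V₁/V₂)^(γ−1))/(γ−1) → W_b/(P₁V₁) = 0.9396.
W_a / W_b = 1.477 / 0.9396 = 1.572.

W_a / W_b ≈ 1.57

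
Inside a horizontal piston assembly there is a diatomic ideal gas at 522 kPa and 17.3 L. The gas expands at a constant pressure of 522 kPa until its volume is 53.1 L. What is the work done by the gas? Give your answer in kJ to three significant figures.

W ≈ 18.7 kJ

Isobaric: W = P ΔV.
W = (522 kPa)(53.1 − 17.3 L) = (522)(35.8) = 18688 J.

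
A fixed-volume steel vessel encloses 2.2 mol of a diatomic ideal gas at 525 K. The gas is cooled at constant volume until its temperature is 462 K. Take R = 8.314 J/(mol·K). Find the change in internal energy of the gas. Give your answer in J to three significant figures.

Constant volume ⇒ W = 0, so Q = ΔU = nCᵥΔT with Cᵥ = 5R/2 = 20.79 J/(mol·K).
ΔU = (2.2)(20.79)(462 − 525) = -2881 J.

ΔU ≈ -2880 J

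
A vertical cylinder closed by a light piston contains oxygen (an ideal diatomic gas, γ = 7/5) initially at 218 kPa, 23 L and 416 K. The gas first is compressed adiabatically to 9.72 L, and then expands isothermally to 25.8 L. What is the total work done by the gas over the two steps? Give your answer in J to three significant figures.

W_total ≈ 1750 J

Step 1 (adiabatic): W = (P₁V₁ − P₂V₂)/(γ−1) = (5014 − 7076)/0.4 = -5156 J.
After step 1: P = 728 kPa, V = 9.72 L, T = 587.1 K.
Step 2 (isothermal): W = P₁V₁ ln(V₂/V₁) = (7076) ln(25.8/9.72) = 6908 J.
W_total = -5156 + 6908 = 1752 J.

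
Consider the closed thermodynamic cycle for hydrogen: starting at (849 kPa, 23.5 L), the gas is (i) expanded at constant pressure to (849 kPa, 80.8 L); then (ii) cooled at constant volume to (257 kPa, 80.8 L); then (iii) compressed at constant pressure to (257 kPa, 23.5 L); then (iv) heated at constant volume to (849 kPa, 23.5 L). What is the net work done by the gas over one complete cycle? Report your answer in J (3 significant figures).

W_net ≈ 33900 J

Constant-volume legs do no work.
W(i) = (849)(80.8 − 23.5) = 48648 J; W(iii) = (257)(23.5 − 80.8) = -14726 J.
W_net = 48648 − 14726 = 33922 J (the clockwise enclosed area).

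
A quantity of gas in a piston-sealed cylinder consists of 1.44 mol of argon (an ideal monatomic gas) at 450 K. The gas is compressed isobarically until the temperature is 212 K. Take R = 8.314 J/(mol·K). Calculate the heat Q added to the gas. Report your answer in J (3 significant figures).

Q ≈ -7120 J

Isobaric: W = nRΔT = (1.44)(8.314)(-238) = -2849 J.
ΔU = nCᵥΔT with Cᵥ = 3R/2: ΔU = (1.44)(12.47)(-238) = -4274 J.
Q = ΔU + W = -4274 − 2849 = -7123 J.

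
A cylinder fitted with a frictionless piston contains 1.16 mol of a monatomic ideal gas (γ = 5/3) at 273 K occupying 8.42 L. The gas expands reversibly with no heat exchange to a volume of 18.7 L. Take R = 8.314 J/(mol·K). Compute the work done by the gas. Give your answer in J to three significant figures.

Adiabatic: TV^(γ−1) = const with γ = 5/3.
T₂ = T₁ (V₁/V₂)^(γ−1) = 273 × (8.42/18.7)^0.667 = 273 × 0.5875 = 160.4 K.
W_by = nCᵥ(T₁ − T₂) = (1.16)(12.47)(273 − 160.4) = 1629 J.

W ≈ 1630 J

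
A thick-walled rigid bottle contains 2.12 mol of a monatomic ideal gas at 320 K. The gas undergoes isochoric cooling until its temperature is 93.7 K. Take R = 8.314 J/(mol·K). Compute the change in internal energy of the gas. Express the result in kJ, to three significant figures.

Constant volume ⇒ W = 0, so Q = ΔU = nCᵥΔT with Cᵥ = 3R/2 = 12.47 J/(mol·K).
ΔU = (2.12)(12.47)(93.7 − 320) = -5983 J.

ΔU ≈ -5.98 kJ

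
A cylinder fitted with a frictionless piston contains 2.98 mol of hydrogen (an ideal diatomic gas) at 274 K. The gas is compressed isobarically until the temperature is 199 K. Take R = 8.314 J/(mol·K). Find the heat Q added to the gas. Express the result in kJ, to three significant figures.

Isobaric: W = nRΔT = (2.98)(8.314)(-75) = -1858 J.
ΔU = nCᵥΔT with Cᵥ = 5R/2: ΔU = (2.98)(20.79)(-75) = -4645 J.
Q = ΔU + W = -4645 − 1858 = -6504 J.

Q ≈ -6.50 kJ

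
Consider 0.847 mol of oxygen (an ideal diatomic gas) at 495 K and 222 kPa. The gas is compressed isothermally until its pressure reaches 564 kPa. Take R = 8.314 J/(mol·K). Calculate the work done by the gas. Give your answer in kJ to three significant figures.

W ≈ -3.25 kJ

Isothermal process: W = nRT ln(V₂/V₁) = nRT ln(P₁/P₂).
W = (0.847)(8.314)(495) × ln(222/564)
  = 3486 × ln(0.3936) = 3486 × -0.9324
W_by_gas = -3250 J.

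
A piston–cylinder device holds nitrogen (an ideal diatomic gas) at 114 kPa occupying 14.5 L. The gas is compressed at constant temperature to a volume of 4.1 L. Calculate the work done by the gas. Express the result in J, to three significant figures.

W ≈ -2090 J

Isothermal: W = nRT ln(V₂/V₁) = P₁V₁ ln(V₂/V₁).
P₁V₁ = (114 kPa)(14.5 L) = 1653 J.
W = 1653 × ln(4.1/14.5) = 1653 × -1.263
W_by_gas = -2088 J.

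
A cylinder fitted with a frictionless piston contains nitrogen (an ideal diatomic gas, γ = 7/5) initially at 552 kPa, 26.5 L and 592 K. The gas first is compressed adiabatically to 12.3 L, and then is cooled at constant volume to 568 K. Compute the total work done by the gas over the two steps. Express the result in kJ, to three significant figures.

Step 1 (adiabatic): W = (P₁V₁ − P₂V₂)/(γ−1) = (14628 − 19885)/0.4 = -13142 J.
Step 2 (isochoric): W = 0 (constant volume).
W_total = -13142 + 0 = -13142 J.

W_total ≈ -13.1 kJ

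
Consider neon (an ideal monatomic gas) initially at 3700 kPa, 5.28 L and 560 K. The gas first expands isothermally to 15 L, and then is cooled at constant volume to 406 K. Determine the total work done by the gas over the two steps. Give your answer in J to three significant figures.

W_total ≈ 20400 J

Step 1 (isothermal): W = P₁V₁ ln(V₂/V₁) = (19536) ln(15/5.28) = 20398 J.
Step 2 (isochoric): W = 0 (constant volume).
W_total = 20398 + 0 = 20398 J.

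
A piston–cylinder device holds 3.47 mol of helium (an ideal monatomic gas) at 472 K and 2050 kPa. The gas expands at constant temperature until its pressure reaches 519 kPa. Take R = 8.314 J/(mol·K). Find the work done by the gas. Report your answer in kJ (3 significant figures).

W ≈ 18.7 kJ

Isothermal process: W = nRT ln(V₂/V₁) = nRT ln(P₁/P₂).
W = (3.47)(8.314)(472) × ln(2050/519)
  = 13617 × ln(3.95) = 13617 × 1.374
W_by_gas = 18706 J.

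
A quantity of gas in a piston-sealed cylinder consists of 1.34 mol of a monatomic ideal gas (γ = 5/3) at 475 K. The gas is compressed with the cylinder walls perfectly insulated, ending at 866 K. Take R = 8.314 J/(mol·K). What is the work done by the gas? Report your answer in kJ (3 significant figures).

W ≈ -6.53 kJ

Adiabatic ⇒ Q = 0, so W_by = −ΔU = nCᵥ(T₁ − T₂).
Cᵥ = 3R/2 = 12.47 J/(mol·K).
W = (1.34)(12.47)(475 − 866) = -6534 J.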